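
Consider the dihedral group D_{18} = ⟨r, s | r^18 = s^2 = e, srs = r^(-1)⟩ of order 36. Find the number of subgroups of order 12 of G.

|G| = 36 and 12 | 36, so subgroups of order 12 are possible by Lagrange.
The subgroups of order 12 are: {e, r^3, r^6, r^9, r^12, r^15, rs, r^4s, r^7s, r^10s, r^13s, r^16s}; {e, r^3, r^6, r^9, r^12, r^15, r^2s, r^5s, r^8s, r^11s, r^14s, r^17s}; {e, r^3, r^6, r^9, r^12, r^15, s, r^3s, r^6s, r^9s, r^12s, r^15s}.
So G has 3 subgroups of order 12.

3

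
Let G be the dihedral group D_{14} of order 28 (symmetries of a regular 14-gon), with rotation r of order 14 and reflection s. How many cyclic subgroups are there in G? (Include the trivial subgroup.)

18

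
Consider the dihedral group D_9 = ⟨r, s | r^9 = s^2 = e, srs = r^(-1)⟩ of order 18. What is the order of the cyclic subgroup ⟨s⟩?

Computing powers of s: the smallest k with (s)^k = e is k = 2.

2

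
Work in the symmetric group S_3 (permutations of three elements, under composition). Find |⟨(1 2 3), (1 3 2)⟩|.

3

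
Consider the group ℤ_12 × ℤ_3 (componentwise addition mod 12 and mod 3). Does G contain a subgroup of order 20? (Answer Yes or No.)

No

20 does not divide |G| = 36, so by Lagrange no subgroup of order 20 exists.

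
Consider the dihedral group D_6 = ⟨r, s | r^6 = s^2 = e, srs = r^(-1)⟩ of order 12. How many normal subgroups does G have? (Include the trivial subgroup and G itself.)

G has 16 subgroups. Checking conjugation-invariance by order — order 1: 1/1 normal; order 2: 1/7 normal; order 3: 1/1 normal; order 4: 0/3 normal; order 6: 3/3 normal; order 12: 1/1 normal.
Total normal subgroups: 7.

7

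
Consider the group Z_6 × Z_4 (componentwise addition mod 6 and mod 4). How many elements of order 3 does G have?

2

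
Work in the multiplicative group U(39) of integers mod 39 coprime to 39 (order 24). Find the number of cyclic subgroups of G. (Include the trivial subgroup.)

12

Group the elements of G by the cyclic subgroup they generate; each cyclic subgroup of order d accounts for φ(d) elements.
Cyclic subgroups by order — order 1: 1; order 2: 3; order 3: 1; order 4: 2; order 6: 3; order 12: 2.
Total: 12.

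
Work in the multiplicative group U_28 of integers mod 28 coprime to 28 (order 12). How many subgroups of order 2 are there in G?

|G| = 12 and 2 | 12, so subgroups of order 2 are possible by Lagrange.
The subgroups of order 2 are: {1, 13}; {1, 15}; {1, 27}.
So G has 3 subgroups of order 2.

3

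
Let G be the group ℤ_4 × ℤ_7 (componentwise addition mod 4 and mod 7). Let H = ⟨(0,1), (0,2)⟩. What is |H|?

|⟨(0,1)⟩| = 7 and |⟨(0,2)⟩| = 7, so |H| is a multiple of lcm(7, 7) = 7 and divides |G| = 28.
Closing under the operation: H = {(0,0), (0,1), (0,2), (0,3), (0,4), (0,5), (0,6)}, so |H| = 7.

7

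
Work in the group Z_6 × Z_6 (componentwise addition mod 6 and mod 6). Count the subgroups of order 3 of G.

4

|G| = 36 and 3 | 36, so subgroups of order 3 are possible by Lagrange.
The subgroups of order 3 are: {(0,0), (0,2), (0,4)}; {(0,0), (2,0), (4,0)}; {(0,0), (2,2), (4,4)}; {(0,0), (2,4), (4,2)}.
So G has 4 subgroups of order 3.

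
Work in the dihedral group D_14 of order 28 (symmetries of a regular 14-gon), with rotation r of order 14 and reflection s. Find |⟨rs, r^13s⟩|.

14

|⟨rs⟩| = 2 and |⟨r^13s⟩| = 2, so |H| is a multiple of lcm(2, 2) = 2 and divides |G| = 28.
Closing under the operation: H = {e, r^2, r^4, r^6, r^8, r^10, r^12, rs, r^3s, r^5s, r^7s, r^9s, r^11s, r^13s}, so |H| = 14.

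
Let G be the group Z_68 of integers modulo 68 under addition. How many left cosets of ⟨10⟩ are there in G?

2

|⟨10⟩| = 34 and |G| = 68.
By Lagrange, [G : H] = |G|/|H| = 68/34 = 2.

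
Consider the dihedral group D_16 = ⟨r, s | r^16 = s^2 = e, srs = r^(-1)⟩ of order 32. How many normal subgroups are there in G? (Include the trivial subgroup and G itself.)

G has 36 subgroups. Checking conjugation-invariance by order — order 1: 1/1 normal; order 2: 1/17 normal; order 4: 1/9 normal; order 8: 1/5 normal; order 16: 3/3 normal; order 32: 1/1 normal.
Total normal subgroups: 8.

8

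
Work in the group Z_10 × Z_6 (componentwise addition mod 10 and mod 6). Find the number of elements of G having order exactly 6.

6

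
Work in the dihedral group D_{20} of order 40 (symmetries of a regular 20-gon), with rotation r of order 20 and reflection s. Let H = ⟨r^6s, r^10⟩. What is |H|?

|⟨r^6s⟩| = 2 and |⟨r^10⟩| = 2, so |H| is a multiple of lcm(2, 2) = 2 and divides |G| = 40.
Closing under the operation: H = {e, r^10, r^6s, r^16s}, so |H| = 4.

4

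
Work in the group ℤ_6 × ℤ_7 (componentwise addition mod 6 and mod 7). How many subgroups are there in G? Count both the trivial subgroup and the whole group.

|G| = 42, so by Lagrange every subgroup order divides 42. Divisors: 1, 2, 3, 6, 7, 14, 21, 42.
Subgroups by order — order 1: 1; order 2: 1; order 3: 1; order 6: 1; order 7: 1; order 14: 1; order 21: 1; order 42: 1.
Total: 1 + 1 + 1 + 1 + 1 + 1 + 1 + 1 = 8.

8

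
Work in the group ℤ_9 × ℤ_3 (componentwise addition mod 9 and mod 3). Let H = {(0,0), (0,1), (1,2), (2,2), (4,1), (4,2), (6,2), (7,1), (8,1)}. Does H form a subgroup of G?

(0,1) ∈ H but its inverse (0,2) ∉ H, so H is not a subgroup.

No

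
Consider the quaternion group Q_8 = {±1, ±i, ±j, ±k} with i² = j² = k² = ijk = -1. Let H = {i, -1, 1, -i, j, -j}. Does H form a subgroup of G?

No

|H| = 6 does not divide |G| = 8, so by Lagrange H is not a subgroup.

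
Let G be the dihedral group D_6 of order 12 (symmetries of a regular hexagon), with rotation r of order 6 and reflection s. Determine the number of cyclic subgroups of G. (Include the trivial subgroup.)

Group the elements of G by the cyclic subgroup they generate; each cyclic subgroup of order d accounts for φ(d) elements.
Cyclic subgroups by order — order 1: 1; order 2: 7; order 3: 1; order 6: 1.
Total: 10.

10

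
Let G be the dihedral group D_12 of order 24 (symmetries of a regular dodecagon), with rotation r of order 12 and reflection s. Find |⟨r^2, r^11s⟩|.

12

|⟨r^2⟩| = 6 and |⟨r^11s⟩| = 2, so |H| is a multiple of lcm(6, 2) = 6 and divides |G| = 24.
Closing under the operation: H = {e, r^2, r^4, r^6, r^8, r^10, rs, r^3s, r^5s, r^7s, r^9s, r^11s}, so |H| = 12.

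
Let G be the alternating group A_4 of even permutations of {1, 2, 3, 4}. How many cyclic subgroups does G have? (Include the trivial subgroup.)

8

Each element a generates a cyclic subgroup ⟨a⟩; distinct elements may generate the same one (a cyclic group of order d has φ(d) generators).
Cyclic subgroups by order — order 1: 1; order 2: 3; order 3: 4.
Total: 8.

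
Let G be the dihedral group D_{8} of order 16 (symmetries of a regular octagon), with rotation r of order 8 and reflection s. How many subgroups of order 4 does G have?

5

|G| = 16 and 4 | 16, so subgroups of order 4 are possible by Lagrange.
The subgroups of order 4 are: {e, r^2, r^4, r^6}; {e, r^4, r^2s, r^6s}; {e, r^4, r^3s, r^7s}; {e, r^4, s, r^4s}; … (5 in all).
So G has 5 subgroups of order 4.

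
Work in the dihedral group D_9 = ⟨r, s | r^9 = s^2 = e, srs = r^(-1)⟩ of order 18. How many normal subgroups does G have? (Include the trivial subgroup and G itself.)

4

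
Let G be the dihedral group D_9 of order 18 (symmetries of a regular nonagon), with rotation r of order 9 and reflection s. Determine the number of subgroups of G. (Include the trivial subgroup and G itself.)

16

|G| = 18, so by Lagrange every subgroup order divides 18. Divisors: 1, 2, 3, 6, 9, 18.
Subgroups by order — order 1: 1; order 2: 9; order 3: 1; order 6: 3; order 9: 1; order 18: 1.
Total: 1 + 9 + 1 + 3 + 1 + 1 = 16.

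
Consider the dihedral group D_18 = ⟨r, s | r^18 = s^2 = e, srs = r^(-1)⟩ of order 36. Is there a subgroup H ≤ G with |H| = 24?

No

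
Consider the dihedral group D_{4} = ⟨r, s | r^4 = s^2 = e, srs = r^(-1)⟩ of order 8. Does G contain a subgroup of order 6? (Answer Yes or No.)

6 does not divide |G| = 8, so by Lagrange no subgroup of order 6 exists.

No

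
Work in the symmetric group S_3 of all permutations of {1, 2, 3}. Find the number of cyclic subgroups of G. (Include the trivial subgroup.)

5

Each element a generates a cyclic subgroup ⟨a⟩; distinct elements may generate the same one (a cyclic group of order d has φ(d) generators).
Cyclic subgroups by order — order 1: 1; order 2: 3; order 3: 1.
Total: 5.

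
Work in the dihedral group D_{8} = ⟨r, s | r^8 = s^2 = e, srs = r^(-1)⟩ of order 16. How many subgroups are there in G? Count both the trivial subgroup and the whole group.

|G| = 16, so by Lagrange every subgroup order divides 16. Divisors: 1, 2, 4, 8, 16.
Subgroups by order — order 1: 1; order 2: 9; order 4: 5; order 8: 3; order 16: 1.
Total: 1 + 9 + 5 + 3 + 1 = 19.

19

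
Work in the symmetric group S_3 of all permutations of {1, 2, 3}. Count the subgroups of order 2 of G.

|G| = 6 and 2 | 6, so subgroups of order 2 are possible by Lagrange.
The subgroups of order 2 are: {e, (1 2)}; {e, (1 3)}; {e, (2 3)}.
So G has 3 subgroups of order 2.

3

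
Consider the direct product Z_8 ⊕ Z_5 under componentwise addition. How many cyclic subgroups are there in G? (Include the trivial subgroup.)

8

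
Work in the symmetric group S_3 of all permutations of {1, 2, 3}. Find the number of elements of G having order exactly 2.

3

The elements of order 2 are: (2 3), (1 2), (1 3).
That's 3.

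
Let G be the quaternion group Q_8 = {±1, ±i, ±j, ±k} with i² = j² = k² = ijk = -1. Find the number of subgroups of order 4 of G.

3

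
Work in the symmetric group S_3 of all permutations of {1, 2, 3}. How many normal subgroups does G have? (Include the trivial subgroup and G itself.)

3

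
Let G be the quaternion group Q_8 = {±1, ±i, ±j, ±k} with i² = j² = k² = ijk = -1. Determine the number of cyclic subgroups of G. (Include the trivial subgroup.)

5

Each element a generates a cyclic subgroup ⟨a⟩; distinct elements may generate the same one (a cyclic group of order d has φ(d) generators).
Cyclic subgroups by order — order 1: 1; order 2: 1; order 4: 3.
Total: 5.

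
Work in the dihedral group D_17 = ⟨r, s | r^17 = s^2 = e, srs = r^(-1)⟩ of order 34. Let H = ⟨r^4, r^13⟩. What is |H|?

17

|⟨r^4⟩| = 17 and |⟨r^13⟩| = 17, so |H| is a multiple of lcm(17, 17) = 17 and divides |G| = 34.
Closing under the operation: H = {e, r, r^2, r^3, r^4, r^5, r^6, r^7, r^8, r^9, r^10, r^11, r^12, r^13, r^14, r^15, r^16}, so |H| = 17.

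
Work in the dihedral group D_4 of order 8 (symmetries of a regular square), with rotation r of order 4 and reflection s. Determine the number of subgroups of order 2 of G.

|G| = 8 and 2 | 8, so subgroups of order 2 are possible by Lagrange.
The subgroups of order 2 are: {e, r^2}; {e, r^2s}; {e, r^3s}; {e, rs}; … (5 in all).
So G has 5 subgroups of order 2.

5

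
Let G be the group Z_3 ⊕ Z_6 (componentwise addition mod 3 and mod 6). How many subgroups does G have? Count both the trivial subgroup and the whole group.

|G| = 18, so by Lagrange every subgroup order divides 18. Divisors: 1, 2, 3, 6, 9, 18.
Subgroups by order — order 1: 1; order 2: 1; order 3: 4; order 6: 4; order 9: 1; order 18: 1.
Total: 1 + 1 + 4 + 4 + 1 + 1 = 12.

12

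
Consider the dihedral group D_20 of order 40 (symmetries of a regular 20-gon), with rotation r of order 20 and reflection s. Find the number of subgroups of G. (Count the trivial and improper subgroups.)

|G| = 40, so by Lagrange every subgroup order divides 40. Divisors: 1, 2, 4, 5, 8, 10, 20, 40.
Subgroups by order — order 1: 1; order 2: 21; order 4: 11; order 5: 1; order 8: 5; order 10: 5; order 20: 3; order 40: 1.
Total: 1 + 21 + 11 + 1 + 5 + 5 + 3 + 1 = 48.

48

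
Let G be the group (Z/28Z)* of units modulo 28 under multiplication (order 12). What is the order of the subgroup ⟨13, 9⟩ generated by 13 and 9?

6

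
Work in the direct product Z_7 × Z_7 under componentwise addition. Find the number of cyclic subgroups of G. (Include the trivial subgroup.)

9

Each element a generates a cyclic subgroup ⟨a⟩; distinct elements may generate the same one (a cyclic group of order d has φ(d) generators).
Cyclic subgroups by order — order 1: 1; order 7: 8.
Total: 9.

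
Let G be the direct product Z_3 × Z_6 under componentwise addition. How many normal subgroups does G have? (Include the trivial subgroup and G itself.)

12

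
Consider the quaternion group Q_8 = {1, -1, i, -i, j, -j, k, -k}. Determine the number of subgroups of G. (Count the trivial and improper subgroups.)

6

|G| = 8, so by Lagrange every subgroup order divides 8. Divisors: 1, 2, 4, 8.
Subgroups by order — order 1: 1; order 2: 1; order 4: 3; order 8: 1.
Total: 1 + 1 + 3 + 1 = 6.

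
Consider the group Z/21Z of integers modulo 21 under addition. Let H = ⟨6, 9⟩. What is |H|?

7

|⟨6⟩| = 7 and |⟨9⟩| = 7, so |H| is a multiple of lcm(7, 7) = 7 and divides |G| = 21.
Closing under the operation: H = {0, 3, 6, 9, 12, 15, 18}, so |H| = 7.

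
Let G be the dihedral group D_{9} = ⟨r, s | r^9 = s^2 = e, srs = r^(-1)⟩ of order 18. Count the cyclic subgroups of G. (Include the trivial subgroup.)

Group the elements of G by the cyclic subgroup they generate; each cyclic subgroup of order d accounts for φ(d) elements.
Cyclic subgroups by order — order 1: 1; order 2: 9; order 3: 1; order 9: 1.
Total: 12.

12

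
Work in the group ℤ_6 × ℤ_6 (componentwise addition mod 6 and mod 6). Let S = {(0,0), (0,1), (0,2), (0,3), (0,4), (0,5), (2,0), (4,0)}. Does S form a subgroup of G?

|S| = 8 does not divide |G| = 36, so by Lagrange S is not a subgroup.

No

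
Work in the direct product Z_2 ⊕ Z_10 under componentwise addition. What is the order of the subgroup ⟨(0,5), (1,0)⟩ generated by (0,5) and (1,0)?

|⟨(0,5)⟩| = 2 and |⟨(1,0)⟩| = 2, so |H| is a multiple of lcm(2, 2) = 2 and divides |G| = 20.
Closing under the operation: H = {(0,0), (0,5), (1,0), (1,5)}, so |H| = 4.

4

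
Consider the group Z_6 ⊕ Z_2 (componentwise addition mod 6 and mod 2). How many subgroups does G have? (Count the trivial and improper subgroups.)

|G| = 12, so by Lagrange every subgroup order divides 12. Divisors: 1, 2, 3, 4, 6, 12.
Subgroups by order — order 1: 1; order 2: 3; order 3: 1; order 4: 1; order 6: 3; order 12: 1.
Total: 1 + 3 + 1 + 1 + 3 + 1 = 10.

10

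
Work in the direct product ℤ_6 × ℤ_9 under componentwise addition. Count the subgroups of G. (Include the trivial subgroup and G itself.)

|G| = 54, so by Lagrange every subgroup order divides 54. Divisors: 1, 2, 3, 6, 9, 18, 27, 54.
Subgroups by order — order 1: 1; order 2: 1; order 3: 4; order 6: 4; order 9: 4; order 18: 4; order 27: 1; order 54: 1.
Total: 1 + 1 + 4 + 4 + 4 + 4 + 1 + 1 = 20.

20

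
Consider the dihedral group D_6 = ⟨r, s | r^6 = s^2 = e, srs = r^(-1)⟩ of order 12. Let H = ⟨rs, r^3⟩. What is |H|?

4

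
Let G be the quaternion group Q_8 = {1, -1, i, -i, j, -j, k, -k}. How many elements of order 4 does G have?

6

The elements of order 4 are: i, -i, j, -j, k, -k.
That's 6.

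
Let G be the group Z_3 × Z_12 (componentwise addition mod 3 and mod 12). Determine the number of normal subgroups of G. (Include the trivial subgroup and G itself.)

18

G is abelian, so every subgroup is normal.
G has 18 subgroups in total, hence 18 normal subgroups.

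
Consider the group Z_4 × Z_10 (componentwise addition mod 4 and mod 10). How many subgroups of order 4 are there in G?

|G| = 40 and 4 | 40, so subgroups of order 4 are possible by Lagrange.
The subgroups of order 4 are: {(0,0), (0,5), (2,0), (2,5)}; {(0,0), (1,0), (2,0), (3,0)}; {(0,0), (1,5), (2,0), (3,5)}.
So G has 3 subgroups of order 4.

3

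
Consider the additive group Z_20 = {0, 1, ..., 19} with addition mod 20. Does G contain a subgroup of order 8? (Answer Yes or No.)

8 does not divide |G| = 20, so by Lagrange no subgroup of order 8 exists.

No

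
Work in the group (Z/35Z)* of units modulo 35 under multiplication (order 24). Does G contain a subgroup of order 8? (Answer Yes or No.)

Yes

8 | 24. A subgroup of order 8 is {1, 6, 8, 13, 22, 27, 29, 34}.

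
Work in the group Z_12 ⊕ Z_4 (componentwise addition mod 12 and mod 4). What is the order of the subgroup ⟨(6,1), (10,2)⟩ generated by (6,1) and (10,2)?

|⟨(6,1)⟩| = 4 and |⟨(10,2)⟩| = 6, so |H| is a multiple of lcm(4, 6) = 12 and divides |G| = 48.
Closing under the operation: H = {(0,0), (0,1), (0,2), (0,3), (2,0), (2,1), (2,2), (2,3), (4,0), (4,1), (4,2), (4,3), (6,0), (6,1), (6,2), (6,3), (8,0), (8,1), (8,2), (8,3), (10,0), (10,1), (10,2), (10,3)}, so |H| = 24.

24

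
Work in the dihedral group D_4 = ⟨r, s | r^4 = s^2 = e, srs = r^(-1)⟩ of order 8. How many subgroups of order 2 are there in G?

|G| = 8 and 2 | 8, so subgroups of order 2 are possible by Lagrange.
The subgroups of order 2 are: {e, r^2}; {e, r^2s}; {e, r^3s}; {e, rs}; … (5 in all).
So G has 5 subgroups of order 2.

5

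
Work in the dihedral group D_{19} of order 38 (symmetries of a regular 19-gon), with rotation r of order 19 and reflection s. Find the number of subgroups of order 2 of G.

|G| = 38 and 2 | 38, so subgroups of order 2 are possible by Lagrange.
The subgroups of order 2 are: {e, r^10s}; {e, r^11s}; {e, r^12s}; {e, r^13s}; … (19 in all).
So G has 19 subgroups of order 2.

19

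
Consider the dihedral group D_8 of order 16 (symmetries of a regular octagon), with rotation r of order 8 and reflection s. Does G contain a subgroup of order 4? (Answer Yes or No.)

4 | 16. A subgroup of order 4 is {e, r^2, r^4, r^6}.

Yes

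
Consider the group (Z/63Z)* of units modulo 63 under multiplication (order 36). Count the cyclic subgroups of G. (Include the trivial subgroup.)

20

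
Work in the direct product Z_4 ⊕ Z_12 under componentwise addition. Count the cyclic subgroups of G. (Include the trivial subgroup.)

20

Group the elements of G by the cyclic subgroup they generate; each cyclic subgroup of order d accounts for φ(d) elements.
Cyclic subgroups by order — order 1: 1; order 2: 3; order 3: 1; order 4: 6; order 6: 3; order 12: 6.
Total: 20.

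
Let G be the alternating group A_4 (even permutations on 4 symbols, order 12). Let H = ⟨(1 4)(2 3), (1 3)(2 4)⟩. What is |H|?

|⟨(1 4)(2 3)⟩| = 2 and |⟨(1 3)(2 4)⟩| = 2, so |H| is a multiple of lcm(2, 2) = 2 and divides |G| = 12.
Closing under the operation: H = {e, (1 2)(3 4), (1 3)(2 4), (1 4)(2 3)}, so |H| = 4.

4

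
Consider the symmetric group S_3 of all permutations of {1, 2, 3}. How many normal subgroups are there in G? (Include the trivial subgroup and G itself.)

3

G has 6 subgroups. Checking conjugation-invariance by order — order 1: 1/1 normal; order 2: 0/3 normal; order 3: 1/1 normal; order 6: 1/1 normal.
Total normal subgroups: 3.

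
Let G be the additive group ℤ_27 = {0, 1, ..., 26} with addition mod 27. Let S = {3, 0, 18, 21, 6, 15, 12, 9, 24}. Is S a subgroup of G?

|S| = 9 divides |G| = 27, consistent with Lagrange.
S contains the identity, every element's inverse is in S, and S is closed under +: it is a subgroup.
In fact S = ⟨3⟩.

Yes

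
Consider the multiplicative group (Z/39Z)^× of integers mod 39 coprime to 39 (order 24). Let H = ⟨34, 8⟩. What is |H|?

|⟨34⟩| = 4 and |⟨8⟩| = 4, so |H| is a multiple of lcm(4, 4) = 4 and divides |G| = 24.
Closing under the operation: H = {1, 5, 8, 14, 25, 31, 34, 38}, so |H| = 8.

8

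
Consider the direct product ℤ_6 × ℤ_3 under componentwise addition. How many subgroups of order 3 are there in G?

4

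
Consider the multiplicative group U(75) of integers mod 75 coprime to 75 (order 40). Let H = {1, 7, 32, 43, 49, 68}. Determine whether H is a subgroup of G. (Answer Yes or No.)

No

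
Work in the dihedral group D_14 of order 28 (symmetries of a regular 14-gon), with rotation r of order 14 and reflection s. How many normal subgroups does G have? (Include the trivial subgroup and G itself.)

7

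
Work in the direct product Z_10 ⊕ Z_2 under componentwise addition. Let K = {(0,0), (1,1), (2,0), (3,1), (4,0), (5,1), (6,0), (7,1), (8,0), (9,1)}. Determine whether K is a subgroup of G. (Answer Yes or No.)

Yes

|K| = 10 divides |G| = 20, consistent with Lagrange.
K contains the identity, every element's inverse is in K, and K is closed under +: it is a subgroup.
In fact K = ⟨(7,1)⟩.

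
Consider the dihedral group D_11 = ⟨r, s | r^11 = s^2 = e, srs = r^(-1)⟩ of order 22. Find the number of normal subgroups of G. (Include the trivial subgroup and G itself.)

G has 14 subgroups. Checking conjugation-invariance by order — order 1: 1/1 normal; order 2: 0/11 normal; order 11: 1/1 normal; order 22: 1/1 normal.
Total normal subgroups: 3.

3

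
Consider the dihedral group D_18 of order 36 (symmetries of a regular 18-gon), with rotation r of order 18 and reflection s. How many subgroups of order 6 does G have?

|G| = 36 and 6 | 36, so subgroups of order 6 are possible by Lagrange.
The subgroups of order 6 are: {e, r^6, r^12, r^4s, r^10s, r^16s}; {e, r^6, r^12, r^5s, r^11s, r^17s}; {e, r^6, r^12, s, r^6s, r^12s}; {e, r^6, r^12, rs, r^7s, r^13s}; … (7 in all).
So G has 7 subgroups of order 6.

7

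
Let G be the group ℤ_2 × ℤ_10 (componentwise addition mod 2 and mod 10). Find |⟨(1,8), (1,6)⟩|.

10

|⟨(1,8)⟩| = 10 and |⟨(1,6)⟩| = 10, so |H| is a multiple of lcm(10, 10) = 10 and divides |G| = 20.
Closing under the operation: H = {(0,0), (0,2), (0,4), (0,6), (0,8), (1,0), (1,2), (1,4), (1,6), (1,8)}, so |H| = 10.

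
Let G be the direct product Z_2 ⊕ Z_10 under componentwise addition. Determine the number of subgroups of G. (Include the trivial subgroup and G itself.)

10

|G| = 20, so by Lagrange every subgroup order divides 20. Divisors: 1, 2, 4, 5, 10, 20.
Subgroups by order — order 1: 1; order 2: 3; order 4: 1; order 5: 1; order 10: 3; order 20: 1.
Total: 1 + 3 + 1 + 1 + 3 + 1 = 10.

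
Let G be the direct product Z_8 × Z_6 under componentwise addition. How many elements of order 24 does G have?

16

An element (a,b) has order lcm(ord(a), ord(b)); count pairs with lcm equal to 24.
Enumerating gives 16 such elements.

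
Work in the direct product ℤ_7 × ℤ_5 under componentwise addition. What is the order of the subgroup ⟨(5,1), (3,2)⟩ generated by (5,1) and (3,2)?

|⟨(5,1)⟩| = 35 and |⟨(3,2)⟩| = 35, so |H| is a multiple of lcm(35, 35) = 35 and divides |G| = 35.
Closing {(5,1), (3,2)} under the group operation gives all of G, so |H| = 35.

35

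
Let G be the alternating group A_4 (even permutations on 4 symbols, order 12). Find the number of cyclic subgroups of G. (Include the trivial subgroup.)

8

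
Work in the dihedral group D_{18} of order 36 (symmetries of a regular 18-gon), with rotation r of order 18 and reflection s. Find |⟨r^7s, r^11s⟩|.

18

|⟨r^7s⟩| = 2 and |⟨r^11s⟩| = 2, so |H| is a multiple of lcm(2, 2) = 2 and divides |G| = 36.
Closing under the operation: H = {e, r^2, r^4, r^6, r^8, r^10, r^12, r^14, r^16, rs, r^3s, r^5s, r^7s, r^9s, r^11s, r^13s, r^15s, r^17s}, so |H| = 18.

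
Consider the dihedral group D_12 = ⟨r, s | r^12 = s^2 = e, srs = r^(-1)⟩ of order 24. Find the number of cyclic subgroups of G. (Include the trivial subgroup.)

18

A cyclic subgroup of order d is generated by each of its φ(d) elements of order d, so the cyclic subgroups of order d number (#elements of order d)/φ(d).
Cyclic subgroups by order — order 1: 1; order 2: 13; order 3: 1; order 4: 1; order 6: 1; order 12: 1.
Total: 18.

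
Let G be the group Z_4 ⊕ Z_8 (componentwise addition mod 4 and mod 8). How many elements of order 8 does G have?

An element (a,b) has order lcm(ord(a), ord(b)); count pairs with lcm equal to 8.
Enumerating gives 16 such elements.

16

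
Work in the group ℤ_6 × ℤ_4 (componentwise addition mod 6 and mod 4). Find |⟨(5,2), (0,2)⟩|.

|⟨(5,2)⟩| = 6 and |⟨(0,2)⟩| = 2, so |H| is a multiple of lcm(6, 2) = 6 and divides |G| = 24.
Closing under the operation: H = {(0,0), (0,2), (1,0), (1,2), (2,0), (2,2), (3,0), (3,2), (4,0), (4,2), (5,0), (5,2)}, so |H| = 12.

12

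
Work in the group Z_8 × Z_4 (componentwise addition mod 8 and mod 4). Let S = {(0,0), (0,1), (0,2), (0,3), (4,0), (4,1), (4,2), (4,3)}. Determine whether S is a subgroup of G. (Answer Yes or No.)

Yes

|S| = 8 divides |G| = 32, consistent with Lagrange.
S contains the identity, every element's inverse is in S, and S is closed under +: it is a subgroup.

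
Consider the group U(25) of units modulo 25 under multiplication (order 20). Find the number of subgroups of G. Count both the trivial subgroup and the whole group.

6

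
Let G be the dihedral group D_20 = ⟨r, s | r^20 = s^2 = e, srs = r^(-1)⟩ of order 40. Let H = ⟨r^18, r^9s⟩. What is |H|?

|⟨r^18⟩| = 10 and |⟨r^9s⟩| = 2, so |H| is a multiple of lcm(10, 2) = 10 and divides |G| = 40.
Closing under the operation: H = {e, r^2, r^4, r^6, r^8, r^10, r^12, r^14, r^16, r^18, rs, r^3s, r^5s, r^7s, r^9s, r^11s, r^13s, r^15s, r^17s, r^19s}, so |H| = 20.

20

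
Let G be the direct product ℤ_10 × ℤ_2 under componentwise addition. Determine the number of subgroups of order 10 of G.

3

|G| = 20 and 10 | 20, so subgroups of order 10 are possible by Lagrange.
The subgroups of order 10 are: {(0,0), (0,1), (2,0), (2,1), (4,0), (4,1), (6,0), (6,1), (8,0), (8,1)}; {(0,0), (1,0), (2,0), (3,0), (4,0), (5,0), (6,0), (7,0), (8,0), (9,0)}; {(0,0), (1,1), (2,0), (3,1), (4,0), (5,1), (6,0), (7,1), (8,0), (9,1)}.
So G has 3 subgroups of order 10.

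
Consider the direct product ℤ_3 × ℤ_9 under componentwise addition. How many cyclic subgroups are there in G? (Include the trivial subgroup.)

A cyclic subgroup of order d is generated by each of its φ(d) elements of order d, so the cyclic subgroups of order d number (#elements of order d)/φ(d).
Cyclic subgroups by order — order 1: 1; order 3: 4; order 9: 3.
Total: 8.

8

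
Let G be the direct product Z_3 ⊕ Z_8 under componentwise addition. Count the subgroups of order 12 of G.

|G| = 24 and 12 | 24, so subgroups of order 12 are possible by Lagrange.
The subgroups of order 12 are: {(0,0), (0,2), (0,4), (0,6), (1,0), (1,2), (1,4), (1,6), (2,0), (2,2), (2,4), (2,6)}.
So G has 1 subgroup of order 12.

1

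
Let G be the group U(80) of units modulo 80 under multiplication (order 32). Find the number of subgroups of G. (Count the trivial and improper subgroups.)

54

|G| = 32, so by Lagrange every subgroup order divides 32. Divisors: 1, 2, 4, 8, 16, 32.
Subgroups by order — order 1: 1; order 2: 7; order 4: 19; order 8: 19; order 16: 7; order 32: 1.
Total: 1 + 7 + 19 + 19 + 7 + 1 = 54.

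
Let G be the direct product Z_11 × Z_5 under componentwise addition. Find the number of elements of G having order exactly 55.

40

An element (a,b) has order lcm(ord(a), ord(b)); count pairs with lcm equal to 55.
Enumerating gives 40 such elements.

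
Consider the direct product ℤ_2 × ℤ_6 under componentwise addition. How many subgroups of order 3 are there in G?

1

|G| = 12 and 3 | 12, so subgroups of order 3 are possible by Lagrange.
The subgroups of order 3 are: {(0,0), (0,2), (0,4)}.
So G has 1 subgroup of order 3.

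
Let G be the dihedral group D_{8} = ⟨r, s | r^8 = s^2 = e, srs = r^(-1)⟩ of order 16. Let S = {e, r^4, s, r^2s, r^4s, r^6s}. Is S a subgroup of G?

No

|S| = 6 does not divide |G| = 16, so by Lagrange S is not a subgroup.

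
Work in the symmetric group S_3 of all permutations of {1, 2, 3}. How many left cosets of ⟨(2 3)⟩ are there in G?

|⟨(2 3)⟩| = 2 and |G| = 6.
By Lagrange, [G : H] = |G|/|H| = 6/2 = 3.

3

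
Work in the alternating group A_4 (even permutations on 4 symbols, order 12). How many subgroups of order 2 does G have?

|G| = 12 and 2 | 12, so subgroups of order 2 are possible by Lagrange.
The subgroups of order 2 are: {e, (1 2)(3 4)}; {e, (1 3)(2 4)}; {e, (1 4)(2 3)}.
So G has 3 subgroups of order 2.

3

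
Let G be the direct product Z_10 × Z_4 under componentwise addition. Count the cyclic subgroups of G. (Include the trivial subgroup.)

12

Each element a generates a cyclic subgroup ⟨a⟩; distinct elements may generate the same one (a cyclic group of order d has φ(d) generators).
Cyclic subgroups by order — order 1: 1; order 2: 3; order 4: 2; order 5: 1; order 10: 3; order 20: 2.
Total: 12.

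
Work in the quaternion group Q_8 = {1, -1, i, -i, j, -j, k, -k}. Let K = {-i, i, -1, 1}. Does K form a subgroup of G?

Yes

|K| = 4 divides |G| = 8, consistent with Lagrange.
K contains the identity, every element's inverse is in K, and K is closed under ·: it is a subgroup.
In fact K = ⟨-i⟩.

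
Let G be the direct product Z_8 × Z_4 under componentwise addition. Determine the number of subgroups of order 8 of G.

7

|G| = 32 and 8 | 32, so subgroups of order 8 are possible by Lagrange.
The subgroups of order 8 are: {(0,0), (0,1), (0,2), (0,3), (4,0), (4,1), (4,2), (4,3)}; {(0,0), (0,2), (2,0), (2,2), (4,0), (4,2), (6,0), (6,2)}; {(0,0), (0,2), (2,1), (2,3), (4,0), (4,2), (6,1), (6,3)}; {(0,0), (1,0), (2,0), (3,0), (4,0), (5,0), (6,0), (7,0)}; … (7 in all).
So G has 7 subgroups of order 8.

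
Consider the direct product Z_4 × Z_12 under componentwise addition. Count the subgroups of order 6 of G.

3

|G| = 48 and 6 | 48, so subgroups of order 6 are possible by Lagrange.
The subgroups of order 6 are: {(0,0), (0,2), (0,4), (0,6), (0,8), (0,10)}; {(0,0), (0,4), (0,8), (2,0), (2,4), (2,8)}; {(0,0), (0,4), (0,8), (2,2), (2,6), (2,10)}.
So G has 3 subgroups of order 6.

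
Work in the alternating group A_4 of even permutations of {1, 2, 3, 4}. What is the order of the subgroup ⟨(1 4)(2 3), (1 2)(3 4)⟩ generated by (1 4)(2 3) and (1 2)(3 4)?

|⟨(1 4)(2 3)⟩| = 2 and |⟨(1 2)(3 4)⟩| = 2, so |H| is a multiple of lcm(2, 2) = 2 and divides |G| = 12.
Closing under the operation: H = {e, (1 2)(3 4), (1 3)(2 4), (1 4)(2 3)}, so |H| = 4.

4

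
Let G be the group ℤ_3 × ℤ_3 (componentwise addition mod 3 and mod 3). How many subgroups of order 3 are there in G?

|G| = 9 and 3 | 9, so subgroups of order 3 are possible by Lagrange.
The subgroups of order 3 are: {(0,0), (0,1), (0,2)}; {(0,0), (1,0), (2,0)}; {(0,0), (1,1), (2,2)}; {(0,0), (1,2), (2,1)}.
So G has 4 subgroups of order 3.

4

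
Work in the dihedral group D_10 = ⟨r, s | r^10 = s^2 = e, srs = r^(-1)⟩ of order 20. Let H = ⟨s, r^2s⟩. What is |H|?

10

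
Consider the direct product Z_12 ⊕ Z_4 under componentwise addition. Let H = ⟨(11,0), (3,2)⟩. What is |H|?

|⟨(11,0)⟩| = 12 and |⟨(3,2)⟩| = 4, so |H| is a multiple of lcm(12, 4) = 12 and divides |G| = 48.
Closing under the operation: H = {(0,0), (0,2), (1,0), (1,2), (2,0), (2,2), (3,0), (3,2), (4,0), (4,2), (5,0), (5,2), (6,0), (6,2), (7,0), (7,2), (8,0), (8,2), (9,0), (9,2), (10,0), (10,2), (11,0), (11,2)}, so |H| = 24.

24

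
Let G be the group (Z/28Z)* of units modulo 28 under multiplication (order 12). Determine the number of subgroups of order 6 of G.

3

|G| = 12 and 6 | 12, so subgroups of order 6 are possible by Lagrange.
The subgroups of order 6 are: {1, 9, 11, 15, 23, 25}; {1, 5, 9, 13, 17, 25}; {1, 3, 9, 19, 25, 27}.
So G has 3 subgroups of order 6.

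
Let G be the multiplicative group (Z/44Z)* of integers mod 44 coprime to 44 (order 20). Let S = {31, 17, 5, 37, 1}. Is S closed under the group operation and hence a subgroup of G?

No

17 ∈ S but its inverse 13 ∉ S, so S is not a subgroup.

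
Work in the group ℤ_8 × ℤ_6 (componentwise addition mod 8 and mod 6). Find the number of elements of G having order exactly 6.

An element (a,b) has order lcm(ord(a), ord(b)); count pairs with lcm equal to 6.
Enumerating gives 6 such elements.

6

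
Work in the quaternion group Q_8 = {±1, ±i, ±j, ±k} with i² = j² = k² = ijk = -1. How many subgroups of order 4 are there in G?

3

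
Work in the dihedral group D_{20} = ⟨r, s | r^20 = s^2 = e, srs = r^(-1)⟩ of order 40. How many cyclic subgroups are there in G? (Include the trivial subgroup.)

A cyclic subgroup of order d is generated by each of its φ(d) elements of order d, so the cyclic subgroups of order d number (#elements of order d)/φ(d).
Cyclic subgroups by order — order 1: 1; order 2: 21; order 4: 1; order 5: 1; order 10: 1; order 20: 1.
Total: 26.

26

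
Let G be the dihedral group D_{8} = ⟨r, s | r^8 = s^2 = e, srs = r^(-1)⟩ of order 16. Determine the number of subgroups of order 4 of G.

5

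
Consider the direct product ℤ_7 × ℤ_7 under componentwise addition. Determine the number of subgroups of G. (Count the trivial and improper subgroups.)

|G| = 49, so by Lagrange every subgroup order divides 49. Divisors: 1, 7, 49.
Subgroups by order — order 1: 1; order 7: 8; order 49: 1.
Total: 1 + 8 + 1 = 10.

10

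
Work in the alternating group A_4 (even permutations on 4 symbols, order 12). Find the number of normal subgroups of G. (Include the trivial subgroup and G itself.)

3

G has 10 subgroups. Checking conjugation-invariance by order — order 1: 1/1 normal; order 2: 0/3 normal; order 3: 0/4 normal; order 4: 1/1 normal; order 12: 1/1 normal.
Total normal subgroups: 3.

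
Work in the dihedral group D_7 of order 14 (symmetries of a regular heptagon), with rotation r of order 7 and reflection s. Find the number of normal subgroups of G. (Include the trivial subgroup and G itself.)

3

G has 10 subgroups. Checking conjugation-invariance by order — order 1: 1/1 normal; order 2: 0/7 normal; order 7: 1/1 normal; order 14: 1/1 normal.
Total normal subgroups: 3.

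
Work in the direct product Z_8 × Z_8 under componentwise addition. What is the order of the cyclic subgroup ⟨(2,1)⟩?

The order of (2,1) in Z_8 × Z_8 is lcm(ord(2) in Z_8, ord(1) in Z_8).
ord(2) = 4 and ord(1) = 8, so |⟨(2,1)⟩| = lcm(4, 8) = 8.

8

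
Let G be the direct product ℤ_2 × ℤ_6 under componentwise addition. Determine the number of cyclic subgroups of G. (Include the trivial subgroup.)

Group the elements of G by the cyclic subgroup they generate; each cyclic subgroup of order d accounts for φ(d) elements.
Cyclic subgroups by order — order 1: 1; order 2: 3; order 3: 1; order 6: 3.
Total: 8.

8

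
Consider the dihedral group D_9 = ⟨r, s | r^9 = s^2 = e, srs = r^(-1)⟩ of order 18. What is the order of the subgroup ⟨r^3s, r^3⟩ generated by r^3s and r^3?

|⟨r^3s⟩| = 2 and |⟨r^3⟩| = 3, so |H| is a multiple of lcm(2, 3) = 6 and divides |G| = 18.
Closing under the operation: H = {e, r^3, r^6, s, r^3s, r^6s}, so |H| = 6.

6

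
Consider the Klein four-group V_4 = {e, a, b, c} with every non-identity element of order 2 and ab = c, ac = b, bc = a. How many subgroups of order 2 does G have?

|G| = 4 and 2 | 4, so subgroups of order 2 are possible by Lagrange.
The subgroups of order 2 are: {e, a}; {e, b}; {e, c}.
So G has 3 subgroups of order 2.

3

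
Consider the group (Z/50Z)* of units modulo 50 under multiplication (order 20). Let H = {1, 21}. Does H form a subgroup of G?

21 ∈ H but its inverse 31 ∉ H, so H is not a subgroup.

No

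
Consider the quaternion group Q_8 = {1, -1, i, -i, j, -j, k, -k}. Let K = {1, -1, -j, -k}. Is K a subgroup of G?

No

-k ∈ K but its inverse k ∉ K, so K is not a subgroup.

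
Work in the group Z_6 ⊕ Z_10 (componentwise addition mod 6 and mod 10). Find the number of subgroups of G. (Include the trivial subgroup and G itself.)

|G| = 60, so by Lagrange every subgroup order divides 60. Divisors: 1, 2, 3, 4, 5, 6, 10, 12, 15, 20, 30, 60.
Subgroups by order — order 1: 1; order 2: 3; order 3: 1; order 4: 1; order 5: 1; order 6: 3; order 10: 3; order 12: 1; order 15: 1; order 20: 1; order 30: 3; order 60: 1.
Total: 1 + 3 + 1 + 1 + 1 + 3 + 3 + 1 + 1 + 1 + 3 + 1 = 20.

20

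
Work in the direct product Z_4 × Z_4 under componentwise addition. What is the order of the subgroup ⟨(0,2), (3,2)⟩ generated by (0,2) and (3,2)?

8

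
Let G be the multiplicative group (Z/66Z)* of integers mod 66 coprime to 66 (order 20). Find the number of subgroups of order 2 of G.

3

|G| = 20 and 2 | 20, so subgroups of order 2 are possible by Lagrange.
The subgroups of order 2 are: {1, 23}; {1, 43}; {1, 65}.
So G has 3 subgroups of order 2.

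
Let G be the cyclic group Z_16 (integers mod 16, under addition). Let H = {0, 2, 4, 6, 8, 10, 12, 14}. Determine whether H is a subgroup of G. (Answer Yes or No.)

|H| = 8 divides |G| = 16, consistent with Lagrange.
H contains the identity, every element's inverse is in H, and H is closed under +: it is a subgroup.
In fact H = ⟨2⟩.

Yes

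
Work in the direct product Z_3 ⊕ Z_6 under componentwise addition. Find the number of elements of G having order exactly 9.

0

An element (a,b) has order lcm(ord(a), ord(b)); count pairs with lcm equal to 9.
Enumerating gives 0 such elements.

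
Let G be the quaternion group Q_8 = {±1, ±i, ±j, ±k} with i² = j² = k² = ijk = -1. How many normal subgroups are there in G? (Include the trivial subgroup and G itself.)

6

G has 6 subgroups. Checking conjugation-invariance by order — order 1: 1/1 normal; order 2: 1/1 normal; order 4: 3/3 normal; order 8: 1/1 normal.
Total normal subgroups: 6.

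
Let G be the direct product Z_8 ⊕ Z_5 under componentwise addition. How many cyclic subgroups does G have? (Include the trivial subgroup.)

8

Group the elements of G by the cyclic subgroup they generate; each cyclic subgroup of order d accounts for φ(d) elements.
Cyclic subgroups by order — order 1: 1; order 2: 1; order 4: 1; order 5: 1; order 8: 1; order 10: 1; order 20: 1; order 40: 1.
Total: 8.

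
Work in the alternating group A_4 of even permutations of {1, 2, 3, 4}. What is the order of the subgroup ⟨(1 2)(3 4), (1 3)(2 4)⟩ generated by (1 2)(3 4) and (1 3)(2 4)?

4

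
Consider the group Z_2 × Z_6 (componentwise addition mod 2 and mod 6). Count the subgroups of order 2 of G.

3

|G| = 12 and 2 | 12, so subgroups of order 2 are possible by Lagrange.
The subgroups of order 2 are: {(0,0), (0,3)}; {(0,0), (1,0)}; {(0,0), (1,3)}.
So G has 3 subgroups of order 2.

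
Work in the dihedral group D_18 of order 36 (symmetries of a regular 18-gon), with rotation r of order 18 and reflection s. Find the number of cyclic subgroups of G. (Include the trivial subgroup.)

A cyclic subgroup of order d is generated by each of its φ(d) elements of order d, so the cyclic subgroups of order d number (#elements of order d)/φ(d).
Cyclic subgroups by order — order 1: 1; order 2: 19; order 3: 1; order 6: 1; order 9: 1; order 18: 1.
Total: 24.

24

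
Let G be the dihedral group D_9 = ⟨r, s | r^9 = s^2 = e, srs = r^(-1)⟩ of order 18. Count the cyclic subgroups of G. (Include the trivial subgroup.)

12

A cyclic subgroup of order d is generated by each of its φ(d) elements of order d, so the cyclic subgroups of order d number (#elements of order d)/φ(d).
Cyclic subgroups by order — order 1: 1; order 2: 9; order 3: 1; order 9: 1.
Total: 12.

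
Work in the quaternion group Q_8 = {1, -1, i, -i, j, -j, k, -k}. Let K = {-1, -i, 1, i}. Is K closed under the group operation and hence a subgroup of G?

Yes

|K| = 4 divides |G| = 8, consistent with Lagrange.
K contains the identity, every element's inverse is in K, and K is closed under ·: it is a subgroup.
In fact K = ⟨-i⟩.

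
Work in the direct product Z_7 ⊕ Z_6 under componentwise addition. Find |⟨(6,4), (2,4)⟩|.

|⟨(6,4)⟩| = 21 and |⟨(2,4)⟩| = 21, so |H| is a multiple of lcm(21, 21) = 21 and divides |G| = 42.
Closing under the operation: H = {(0,0), (0,2), (0,4), (1,0), (1,2), (1,4), (2,0), (2,2), (2,4), (3,0), (3,2), (3,4), (4,0), (4,2), (4,4), (5,0), (5,2), (5,4), (6,0), (6,2), (6,4)}, so |H| = 21.

21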